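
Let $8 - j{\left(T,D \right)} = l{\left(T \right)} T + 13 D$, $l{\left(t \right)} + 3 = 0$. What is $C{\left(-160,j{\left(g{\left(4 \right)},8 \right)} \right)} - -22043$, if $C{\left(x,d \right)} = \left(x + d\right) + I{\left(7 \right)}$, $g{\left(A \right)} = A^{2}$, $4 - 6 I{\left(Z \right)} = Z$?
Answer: $\frac{43669}{2} \approx 21835.0$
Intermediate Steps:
$l{\left(t \right)} = -3$ ($l{\left(t \right)} = -3 + 0 = -3$)
$I{\left(Z \right)} = \frac{2}{3} - \frac{Z}{6}$
$j{\left(T,D \right)} = 8 - 13 D + 3 T$ ($j{\left(T,D \right)} = 8 - \left(- 3 T + 13 D\right) = 8 - 13 D + 3 T$)
$C{\left(x,d \right)} = - \frac{1}{2} + d + x$ ($C{\left(x,d \right)} = \left(x + d\right) + \left(\frac{2}{3} - \frac{7}{6}\right) = \left(d + x\right) + \left(\frac{2}{3} - \frac{7}{6}\right) = \left(d + x\right) - \frac{1}{2} = - \frac{1}{2} + d + x$)
$C{\left(-160,j{\left(g{\left(4 \right)},8 \right)} \right)} - -22043 = \left(- \frac{1}{2} + \left(8 - 104 + 3 \cdot 4^{2}\right) - 160\right) - -22043 = \left(- \frac{1}{2} + \left(8 - 104 + 3 \cdot 16\right) - 160\right) + 22043 = \left(- \frac{1}{2} + \left(8 - 104 + 48\right) - 160\right) + 22043 = \left(- \frac{1}{2} - 48 - 160\right) + 22043 = - \frac{417}{2} + 22043 = \frac{43669}{2}$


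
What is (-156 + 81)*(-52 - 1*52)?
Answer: 7800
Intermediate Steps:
(-156 + 81)*(-52 - 1*52) = -75*(-52 - 52) = -75*(-104) = 7800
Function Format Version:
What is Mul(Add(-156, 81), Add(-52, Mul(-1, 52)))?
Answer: 7800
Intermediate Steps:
Mul(Add(-156, 81), Add(-52, Mul(-1, 52))) = Mul(-75, Add(-52, -52)) = Mul(-75, -104) = 7800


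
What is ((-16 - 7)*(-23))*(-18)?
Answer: -9522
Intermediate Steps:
((-16 - 7)*(-23))*(-18) = -23*(-23)*(-18) = 529*(-18) = -9522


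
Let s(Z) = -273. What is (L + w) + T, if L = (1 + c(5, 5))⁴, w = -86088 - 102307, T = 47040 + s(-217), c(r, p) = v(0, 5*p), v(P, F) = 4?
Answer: -141003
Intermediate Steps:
c(r, p) = 4
T = 46767 (T = 47040 - 273 = 46767)
w = -188395
L = 625 (L = (1 + 4)⁴ = 5⁴ = 625)
(L + w) + T = (625 - 188395) + 46767 = -187770 + 46767 = -141003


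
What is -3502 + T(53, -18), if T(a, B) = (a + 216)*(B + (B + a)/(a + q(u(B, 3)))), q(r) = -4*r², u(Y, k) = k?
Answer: -132433/17 ≈ -7790.2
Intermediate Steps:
T(a, B) = (216 + a)*(B + (B + a)/(-36 + a)) (T(a, B) = (a + 216)*(B + (B + a)/(a - 4*3²)) = (216 + a)*(B + (B + a)/(a - 4*9)) = (216 + a)*(B + (B + a)/(a - 36)) = (216 + a)*(B + (B + a)/(-36 + a)))
-3502 + T(53, -18) = -3502 + (53² - 7560*(-18) + 216*53 - 18*53² + 181*(-18)*53)/(-36 + 53) = -3502 + (2809 + 136080 + 11448 - 18*2809 - 172674)/17 = -3502 + (2809 + 136080 + 11448 - 50562 - 172674)/17 = -3502 + (1/17)*(-72899) = -3502 - 72899/17 = -132433/17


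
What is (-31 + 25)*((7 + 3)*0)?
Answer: 0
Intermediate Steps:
(-31 + 25)*((7 + 3)*0) = -60*0 = -6*0 = 0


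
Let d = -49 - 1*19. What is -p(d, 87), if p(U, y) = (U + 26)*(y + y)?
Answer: 7308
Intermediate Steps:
d = -68 (d = -49 - 19 = -68)
p(U, y) = 2*y*(26 + U) (p(U, y) = (26 + U)*(2*y) = 2*y*(26 + U))
-p(d, 87) = -2*87*(26 - 68) = -2*87*(-42) = -1*(-7308) = 7308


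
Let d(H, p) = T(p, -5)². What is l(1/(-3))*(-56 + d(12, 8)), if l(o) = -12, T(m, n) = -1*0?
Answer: 672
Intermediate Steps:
T(m, n) = 0
d(H, p) = 0 (d(H, p) = 0² = 0)
l(1/(-3))*(-56 + d(12, 8)) = -12*(-56 + 0) = -12*(-56) = 672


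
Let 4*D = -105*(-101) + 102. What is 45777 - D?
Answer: 172401/4 ≈ 43100.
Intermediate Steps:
D = 10707/4 (D = (-105*(-101) + 102)/4 = (10605 + 102)/4 = (¼)*10707 = 10707/4 ≈ 2676.8)
45777 - D = 45777 - 1*10707/4 = 45777 - 10707/4 = 172401/4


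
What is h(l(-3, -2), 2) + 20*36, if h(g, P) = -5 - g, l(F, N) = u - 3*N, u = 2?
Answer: 707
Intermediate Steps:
l(F, N) = 2 - 3*N
h(l(-3, -2), 2) + 20*36 = (-5 - (2 - 3*(-2))) + 20*36 = (-5 - (2 + 6)) + 720 = (-5 - 1*8) + 720 = (-5 - 8) + 720 = -13 + 720 = 707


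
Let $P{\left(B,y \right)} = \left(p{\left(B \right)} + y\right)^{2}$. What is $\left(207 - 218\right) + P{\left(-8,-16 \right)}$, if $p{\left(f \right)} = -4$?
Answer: $389$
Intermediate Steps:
$P{\left(B,y \right)} = \left(-4 + y\right)^{2}$
$\left(207 - 218\right) + P{\left(-8,-16 \right)} = \left(207 - 218\right) + \left(-4 - 16\right)^{2} = -11 + \left(-20\right)^{2} = -11 + 400 = 389$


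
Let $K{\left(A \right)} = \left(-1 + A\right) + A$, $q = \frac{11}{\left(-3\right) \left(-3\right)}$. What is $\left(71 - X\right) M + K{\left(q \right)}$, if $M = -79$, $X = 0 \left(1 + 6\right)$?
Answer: $- \frac{50468}{9} \approx -5607.6$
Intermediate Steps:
$X = 0$ ($X = 0 \cdot 7 = 0$)
$q = \frac{11}{9} \approx 1.2222$
$K{\left(A \right)} = -1 + 2 A$
$\left(71 - X\right) M + K{\left(q \right)} = \left(71 - 0\right) \left(-79\right) + \left(-1 + 2 \cdot \frac{11}{9}\right) = \left(71 + 0\right) \left(-79\right) + \left(-1 + \frac{22}{9}\right) = 71 \left(-79\right) + \frac{13}{9} = -5609 + \frac{13}{9} = - \frac{50468}{9}$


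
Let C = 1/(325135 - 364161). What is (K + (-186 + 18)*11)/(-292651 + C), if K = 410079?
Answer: -5310541002/3806999309 ≈ -1.3949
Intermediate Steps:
C = -1/39026 (C = 1/(-39026) = -1/39026 ≈ -2.5624e-5)
(K + (-186 + 18)*11)/(-292651 + C) = (410079 + (-186 + 18)*11)/(-292651 - 1/39026) = (410079 - 168*11)/(-11420997927/39026) = (410079 - 1848)*(-39026/11420997927) = 408231*(-39026/11420997927) = -5310541002/3806999309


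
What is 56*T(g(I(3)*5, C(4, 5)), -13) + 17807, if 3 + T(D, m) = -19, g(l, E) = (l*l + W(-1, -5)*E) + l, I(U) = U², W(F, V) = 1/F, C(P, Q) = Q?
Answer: 16575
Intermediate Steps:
g(l, E) = l + l² - E (g(l, E) = (l*l + E/(-1)) + l = (l² - E) + l = l + l² - E)
T(D, m) = -22 (T(D, m) = -3 - 19 = -22)
56*T(g(I(3)*5, C(4, 5)), -13) + 17807 = 56*(-22) + 17807 = -1232 + 17807 = 16575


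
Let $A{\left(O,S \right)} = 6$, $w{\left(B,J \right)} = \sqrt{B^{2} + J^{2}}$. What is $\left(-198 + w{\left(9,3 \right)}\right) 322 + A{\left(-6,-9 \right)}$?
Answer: $-63750 + 966 \sqrt{10} \approx -60695.0$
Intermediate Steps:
$\left(-198 + w{\left(9,3 \right)}\right) 322 + A{\left(-6,-9 \right)} = \left(-198 + \sqrt{9^{2} + 3^{2}}\right) 322 + 6 = \left(-198 + \sqrt{81 + 9}\right) 322 + 6 = \left(-198 + \sqrt{90}\right) 322 + 6 = \left(-198 + 3 \sqrt{10}\right) 322 + 6 = \left(-63756 + 966 \sqrt{10}\right) + 6 = -63750 + 966 \sqrt{10}$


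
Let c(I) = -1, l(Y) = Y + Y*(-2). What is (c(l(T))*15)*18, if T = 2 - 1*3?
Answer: -270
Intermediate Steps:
T = -1 (T = 2 - 3 = -1)
l(Y) = -Y (l(Y) = Y - 2*Y = -Y)
(c(l(T))*15)*18 = -1*15*18 = -15*18 = -270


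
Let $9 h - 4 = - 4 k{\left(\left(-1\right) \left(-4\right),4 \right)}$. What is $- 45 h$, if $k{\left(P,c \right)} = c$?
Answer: $60$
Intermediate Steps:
$h = - \frac{4}{3}$ ($h = \frac{4}{9} + \frac{\left(-4\right) 4}{9} = \frac{4}{9} + \frac{1}{9} \left(-16\right) = \frac{4}{9} - \frac{16}{9} = - \frac{4}{3} \approx -1.3333$)
$- 45 h = \left(-45\right) \left(- \frac{4}{3}\right) = 60$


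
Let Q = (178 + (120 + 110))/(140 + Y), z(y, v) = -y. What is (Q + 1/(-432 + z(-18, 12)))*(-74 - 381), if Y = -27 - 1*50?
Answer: -1219465/414 ≈ -2945.6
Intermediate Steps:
Y = -77 (Y = -27 - 50 = -77)
Q = 136/21 (Q = (178 + (120 + 110))/(140 - 77) = (178 + 230)/63 = 408*(1/63) = 136/21 ≈ 6.4762)
(Q + 1/(-432 + z(-18, 12)))*(-74 - 381) = (136/21 + 1/(-432 - 1*(-18)))*(-74 - 381) = (136/21 + 1/(-432 + 18))*(-455) = (136/21 + 1/(-414))*(-455) = (136/21 - 1/414)*(-455) = (18761/2898)*(-455) = -1219465/414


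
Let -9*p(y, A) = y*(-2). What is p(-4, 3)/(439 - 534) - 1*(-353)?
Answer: 301823/855 ≈ 353.01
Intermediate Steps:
p(y, A) = 2*y/9 (p(y, A) = -y*(-2)/9 = -(-2)*y/9 = 2*y/9)
p(-4, 3)/(439 - 534) - 1*(-353) = ((2/9)*(-4))/(439 - 534) - 1*(-353) = -8/9/(-95) + 353 = -1/95*(-8/9) + 353 = 8/855 + 353 = 301823/855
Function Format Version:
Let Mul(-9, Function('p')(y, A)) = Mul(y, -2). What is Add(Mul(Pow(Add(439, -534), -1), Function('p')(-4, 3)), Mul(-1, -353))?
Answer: Rational(301823, 855) ≈ 353.01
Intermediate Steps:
Function('p')(y, A) = Mul(Rational(2, 9), y) (Function('p')(y, A) = Mul(Rational(-1, 9), Mul(y, -2)) = Mul(Rational(-1, 9), Mul(-2, y)) = Mul(Rational(2, 9), y))
Add(Mul(Pow(Add(439, -534), -1), Function('p')(-4, 3)), Mul(-1, -353)) = Add(Mul(Pow(Add(439, -534), -1), Mul(Rational(2, 9), -4)), Mul(-1, -353)) = Add(Mul(Pow(-95, -1), Rational(-8, 9)), 353) = Add(Mul(Rational(-1, 95), Rational(-8, 9)), 353) = Add(Rational(8, 855), 353) = Rational(301823, 855)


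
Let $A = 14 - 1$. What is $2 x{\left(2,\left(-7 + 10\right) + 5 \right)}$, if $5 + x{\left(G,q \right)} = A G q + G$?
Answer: $410$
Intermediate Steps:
$A = 13$ ($A = 14 - 1 = 13$)
$x{\left(G,q \right)} = -5 + G + 13 G q$ ($x{\left(G,q \right)} = -5 + \left(13 G q + G\right) = -5 + \left(G + 13 G q\right) = -5 + G + 13 G q$)
$2 x{\left(2,\left(-7 + 10\right) + 5 \right)} = 2 \left(-5 + 2 + 13 \cdot 2 \left(\left(-7 + 10\right) + 5\right)\right) = 2 \left(-5 + 2 + 13 \cdot 2 \left(3 + 5\right)\right) = 2 \left(-5 + 2 + 13 \cdot 2 \cdot 8\right) = 2 \left(-5 + 2 + 208\right) = 2 \cdot 205 = 410$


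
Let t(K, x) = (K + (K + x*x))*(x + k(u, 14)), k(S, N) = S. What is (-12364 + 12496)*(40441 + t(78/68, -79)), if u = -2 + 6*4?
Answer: -707817660/17 ≈ -4.1636e+7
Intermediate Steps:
u = 22 (u = -2 + 24 = 22)
t(K, x) = (22 + x)*(x**2 + 2*K) (t(K, x) = (K + (K + x*x))*(x + 22) = (K + (K + x**2))*(22 + x) = (x**2 + 2*K)*(22 + x) = (22 + x)*(x**2 + 2*K))
(-12364 + 12496)*(40441 + t(78/68, -79)) = (-12364 + 12496)*(40441 + ((-79)**3 + 22*(-79)**2 + 44*(78/68) + 2*(78/68)*(-79))) = 132*(40441 + (-493039 + 22*6241 + 44*(78*(1/68)) + 2*(78*(1/68))*(-79))) = 132*(40441 + (-493039 + 137302 + 44*(39/34) + 2*(39/34)*(-79))) = 132*(40441 + (-493039 + 137302 + 858/17 - 3081/17)) = 132*(40441 - 6049752/17) = 132*(-5362255/17) = -707817660/17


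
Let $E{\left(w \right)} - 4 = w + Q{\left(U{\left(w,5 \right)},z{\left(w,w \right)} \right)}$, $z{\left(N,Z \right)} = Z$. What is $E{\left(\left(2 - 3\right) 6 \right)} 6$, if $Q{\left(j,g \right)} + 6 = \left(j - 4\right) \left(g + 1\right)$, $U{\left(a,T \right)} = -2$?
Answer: $132$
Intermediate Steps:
$Q{\left(j,g \right)} = -6 + \left(1 + g\right) \left(-4 + j\right)$ ($Q{\left(j,g \right)} = -6 + \left(j - 4\right) \left(g + 1\right) = -6 + \left(-4 + j\right) \left(1 + g\right) = -6 + \left(1 + g\right) \left(-4 + j\right)$)
$E{\left(w \right)} = -8 - 5 w$ ($E{\left(w \right)} = 4 - \left(12 + 3 w - w \left(-2\right)\right) = 4 - \left(12 + 5 w\right) = -8 - 5 w$)
$E{\left(\left(2 - 3\right) 6 \right)} 6 = \left(-8 - 5 \left(2 - 3\right) 6\right) 6 = \left(-8 - 5 \left(\left(-1\right) 6\right)\right) 6 = \left(-8 - -30\right) 6 = \left(-8 + 30\right) 6 = 22 \cdot 6 = 132$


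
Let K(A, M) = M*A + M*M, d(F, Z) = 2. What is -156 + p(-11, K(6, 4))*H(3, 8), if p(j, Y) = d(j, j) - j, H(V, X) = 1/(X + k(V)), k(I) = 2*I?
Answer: -2171/14 ≈ -155.07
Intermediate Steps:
K(A, M) = M² + A*M (K(A, M) = A*M + M² = M² + A*M)
H(V, X) = 1/(X + 2*V)
p(j, Y) = 2 - j
-156 + p(-11, K(6, 4))*H(3, 8) = -156 + (2 - 1*(-11))/(8 + 2*3) = -156 + (2 + 11)/(8 + 6) = -156 + 13/14 = -2171/14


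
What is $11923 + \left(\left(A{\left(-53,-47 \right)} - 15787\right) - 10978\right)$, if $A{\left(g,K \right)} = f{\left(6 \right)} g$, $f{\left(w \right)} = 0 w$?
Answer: $-14842$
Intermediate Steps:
$f{\left(w \right)} = 0$
$A{\left(g,K \right)} = 0$ ($A{\left(g,K \right)} = 0 g = 0$)
$11923 + \left(\left(A{\left(-53,-47 \right)} - 15787\right) - 10978\right) = 11923 + \left(\left(0 - 15787\right) - 10978\right) = 11923 - 26765 = -14842$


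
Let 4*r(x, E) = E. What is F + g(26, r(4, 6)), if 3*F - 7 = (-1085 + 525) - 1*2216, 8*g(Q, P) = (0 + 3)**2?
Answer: -7375/8 ≈ -921.88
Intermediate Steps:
r(x, E) = E/4
g(Q, P) = 9/8 (g(Q, P) = (0 + 3)**2/8 = (1/8)*3**2 = (1/8)*9 = 9/8)
F = -923 (F = 7/3 + ((-1085 + 525) - 1*2216)/3 = 7/3 + (-560 - 2216)/3 = 7/3 + (1/3)*(-2776) = 7/3 - 2776/3 = -923)
F + g(26, r(4, 6)) = -923 + 9/8 = -7375/8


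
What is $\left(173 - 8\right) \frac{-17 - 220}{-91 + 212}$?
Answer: $- \frac{3555}{11} \approx -323.18$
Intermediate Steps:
$\left(173 - 8\right) \frac{-17 - 220}{-91 + 212} = 165 \left(- \frac{237}{121}\right) = - \frac{3555}{11}$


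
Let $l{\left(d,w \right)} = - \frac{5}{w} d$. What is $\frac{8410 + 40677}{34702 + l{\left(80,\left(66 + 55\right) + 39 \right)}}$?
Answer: $\frac{98174}{69399} \approx 1.4146$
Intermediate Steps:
$l{\left(d,w \right)} = - \frac{5 d}{w}$
$\frac{8410 + 40677}{34702 + l{\left(80,\left(66 + 55\right) + 39 \right)}} = \frac{8410 + 40677}{34702 - \frac{400}{\left(66 + 55\right) + 39}} = \frac{49087}{34702 - \frac{400}{121 + 39}} = \frac{49087}{34702 - \frac{400}{160}} = \frac{49087}{34702 - 400 \cdot \frac{1}{160}} = \frac{49087}{34702 - \frac{5}{2}} = \frac{49087}{\frac{69399}{2}} = 49087 \cdot \frac{2}{69399} = \frac{98174}{69399}$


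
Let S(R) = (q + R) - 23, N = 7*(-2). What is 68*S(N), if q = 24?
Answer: -884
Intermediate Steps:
N = -14
S(R) = 1 + R (S(R) = (24 + R) - 23 = 1 + R)
68*S(N) = 68*(1 - 14) = 68*(-13) = -884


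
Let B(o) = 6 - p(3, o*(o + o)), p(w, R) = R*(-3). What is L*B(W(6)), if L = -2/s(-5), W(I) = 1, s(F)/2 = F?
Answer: 12/5 ≈ 2.4000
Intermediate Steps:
s(F) = 2*F
p(w, R) = -3*R
B(o) = 6 + 6*o² (B(o) = 6 - (-3)*o*(o + o) = 6 - (-3)*o*(2*o) = 6 - (-3)*2*o² = 6 - (-6)*o² = 6 + 6*o²)
L = ⅕ (L = -2/(2*(-5)) = -2/(-10) = -2*(-⅒) = ⅕ ≈ 0.20000)
L*B(W(6)) = (6 + 6*1²)/5 = (6 + 6*1)/5 = (6 + 6)/5 = (⅕)*12 = 12/5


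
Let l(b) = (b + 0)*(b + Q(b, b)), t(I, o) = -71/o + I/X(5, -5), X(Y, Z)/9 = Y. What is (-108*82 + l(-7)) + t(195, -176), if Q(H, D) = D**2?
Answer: -4828699/528 ≈ -9145.3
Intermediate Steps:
X(Y, Z) = 9*Y
t(I, o) = -71/o + I/45 (t(I, o) = -71/o + I/((9*5)) = -71/o + I/45)
l(b) = b*(b + b**2) (l(b) = (b + 0)*(b + b**2) = b*(b + b**2))
(-108*82 + l(-7)) + t(195, -176) = (-108*82 + (-7)**2*(1 - 7)) + (-71/(-176) + (1/45)*195) = (-8856 + 49*(-6)) + (-71*(-1/176) + 13/3) = (-8856 - 294) + (71/176 + 13/3) = -9150 + 2501/528 = -4828699/528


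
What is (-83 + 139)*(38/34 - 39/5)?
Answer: -31808/85 ≈ -374.21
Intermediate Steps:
(-83 + 139)*(38/34 - 39/5) = 56*(38*(1/34) - 39*⅕) = 56*(19/17 - 39/5) = 56*(-568/85) = -31808/85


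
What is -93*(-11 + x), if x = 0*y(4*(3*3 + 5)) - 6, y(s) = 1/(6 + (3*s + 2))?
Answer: 1581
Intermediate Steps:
y(s) = 1/(8 + 3*s) (y(s) = 1/(6 + (2 + 3*s)) = 1/(8 + 3*s))
x = -6 (x = 0/(8 + 3*(4*(3*3 + 5))) - 6 = 0/(8 + 3*(4*(9 + 5))) - 6 = 0/(8 + 3*(4*14)) - 6 = 0/(8 + 3*56) - 6 = 0/(8 + 168) - 6 = 0/176 - 6 = 0*(1/176) - 6 = 0 - 6 = -6)
-93*(-11 + x) = -93*(-11 - 6) = -93*(-17) = 1581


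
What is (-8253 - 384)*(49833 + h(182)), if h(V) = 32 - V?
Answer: -429112071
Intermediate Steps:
(-8253 - 384)*(49833 + h(182)) = (-8253 - 384)*(49833 + (32 - 1*182)) = -8637*(49833 + (32 - 182)) = -8637*(49833 - 150) = -8637*49683 = -429112071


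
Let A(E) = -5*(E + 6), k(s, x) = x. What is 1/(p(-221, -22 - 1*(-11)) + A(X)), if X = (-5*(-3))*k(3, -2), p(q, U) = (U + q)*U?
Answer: 1/2672 ≈ 0.00037425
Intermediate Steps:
p(q, U) = U*(U + q)
X = -30 (X = -5*(-3)*(-2) = 15*(-2) = -30)
A(E) = -30 - 5*E (A(E) = -5*(6 + E) = -30 - 5*E)
1/(p(-221, -22 - 1*(-11)) + A(X)) = 1/((-22 - 1*(-11))*((-22 - 1*(-11)) - 221) + (-30 - 5*(-30))) = 1/((-22 + 11)*((-22 + 11) - 221) + (-30 + 150)) = 1/(-11*(-11 - 221) + 120) = 1/(-11*(-232) + 120) = 1/(2552 + 120) = 1/2672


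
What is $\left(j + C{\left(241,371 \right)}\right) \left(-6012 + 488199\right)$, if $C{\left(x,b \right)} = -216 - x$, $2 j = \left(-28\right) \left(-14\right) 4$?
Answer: $157675149$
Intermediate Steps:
$j = 784$ ($j = \frac{\left(-28\right) \left(-14\right) 4}{2} = \frac{392 \cdot 4}{2} = \frac{1}{2} \cdot 1568 = 784$)
$\left(j + C{\left(241,371 \right)}\right) \left(-6012 + 488199\right) = \left(784 - 457\right) \left(-6012 + 488199\right) = \left(784 - 457\right) 482187 = 327 \cdot 482187 = 157675149$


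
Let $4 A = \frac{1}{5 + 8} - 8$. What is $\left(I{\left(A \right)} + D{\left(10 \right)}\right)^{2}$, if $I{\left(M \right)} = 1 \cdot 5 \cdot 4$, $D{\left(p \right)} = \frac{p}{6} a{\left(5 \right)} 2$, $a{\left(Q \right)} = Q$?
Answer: $\frac{12100}{9} \approx 1344.4$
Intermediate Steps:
$D{\left(p \right)} = \frac{5 p}{3}$ ($D{\left(p \right)} = \frac{p}{6} \cdot 5 \cdot 2 = \frac{5 p}{6} \cdot 2 = \frac{5 p}{3}$)
$A = - \frac{103}{52}$ ($A = \frac{\frac{1}{5 + 8} - 8}{4} = \frac{\frac{1}{13} - 8}{4} = \frac{1}{4} \left(- \frac{103}{13}\right) = - \frac{103}{52} \approx -1.9808$)
$I{\left(M \right)} = 20$ ($I{\left(M \right)} = 5 \cdot 4 = 20$)
$\left(I{\left(A \right)} + D{\left(10 \right)}\right)^{2} = \left(20 + \frac{5}{3} \cdot 10\right)^{2} = \left(20 + \frac{50}{3}\right)^{2} = \left(\frac{110}{3}\right)^{2} = \frac{12100}{9}$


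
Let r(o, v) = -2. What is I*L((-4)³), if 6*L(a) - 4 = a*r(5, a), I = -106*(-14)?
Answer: 32648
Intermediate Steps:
I = 1484
L(a) = ⅔ - a/3 (L(a) = ⅔ + (a*(-2))/6 = ⅔ + (-2*a)/6 = ⅔ - a/3)
I*L((-4)³) = 1484*(⅔ - ⅓*(-4)³) = 1484*(⅔ - ⅓*(-64)) = 1484*(⅔ + 64/3) = 1484*22 = 32648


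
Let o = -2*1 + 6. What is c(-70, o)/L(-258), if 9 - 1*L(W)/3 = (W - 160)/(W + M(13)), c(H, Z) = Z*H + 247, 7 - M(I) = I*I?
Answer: -2310/1681 ≈ -1.3742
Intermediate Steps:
o = 4 (o = -2 + 6 = 4)
M(I) = 7 - I² (M(I) = 7 - I*I = 7 - I²)
c(H, Z) = 247 + H*Z (c(H, Z) = H*Z + 247 = 247 + H*Z)
L(W) = 27 - 3*(-160 + W)/(-162 + W) (L(W) = 27 - 3*(W - 160)/(W + (7 - 1*13²)) = 27 - 3*(-160 + W)/(W + (7 - 1*169)) = 27 - 3*(-160 + W)/(W + (7 - 169)) = 27 - 3*(-160 + W)/(W - 162) = 27 - 3*(-160 + W)/(-162 + W))
c(-70, o)/L(-258) = (247 - 70*4)/((6*(-649 + 4*(-258))/(-162 - 258))) = (247 - 280)/((6*(-649 - 1032)/(-420))) = -33/(6*(-1/420)*(-1681)) = -33/1681/70 = -33*70/1681 = -2310/1681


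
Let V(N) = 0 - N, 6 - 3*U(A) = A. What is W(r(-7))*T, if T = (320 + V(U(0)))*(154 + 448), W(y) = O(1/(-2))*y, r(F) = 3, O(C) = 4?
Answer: 2297232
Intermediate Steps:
U(A) = 2 - A/3
V(N) = -N
W(y) = 4*y
T = 191436 (T = (320 - (2 - ⅓*0))*(154 + 448) = (320 - (2 + 0))*602 = (320 - 1*2)*602 = (320 - 2)*602 = 318*602 = 191436)
W(r(-7))*T = (4*3)*191436 = 12*191436 = 2297232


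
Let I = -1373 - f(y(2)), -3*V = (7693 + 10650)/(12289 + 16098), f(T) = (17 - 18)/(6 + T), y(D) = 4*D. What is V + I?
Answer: -1637136383/1192254 ≈ -1373.1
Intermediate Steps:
f(T) = -1/(6 + T)
V = -18343/85161 (V = -(7693 + 10650)/(3*(12289 + 16098)) = -18343/(3*28387) = -⅓*18343/28387 = -18343/85161 ≈ -0.21539)
I = -19221/14 (I = -1373 - (-1)/(6 + 4*2) = -1373 - (-1)/(6 + 8) = -1373 - (-1)/14 = -1373 - 1*(-1/14) = -1373 + 1/14 = -19221/14 ≈ -1372.9)
V + I = -18343/85161 - 19221/14 = -1637136383/1192254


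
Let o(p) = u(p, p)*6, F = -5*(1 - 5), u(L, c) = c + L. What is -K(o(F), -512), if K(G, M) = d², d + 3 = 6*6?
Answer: -1089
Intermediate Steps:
u(L, c) = L + c
F = 20 (F = -5*(-4) = 20)
o(p) = 12*p (o(p) = (p + p)*6 = (2*p)*6 = 12*p)
d = 33 (d = -3 + 6*6 = -3 + 36 = 33)
K(G, M) = 1089 (K(G, M) = 33² = 1089)
-K(o(F), -512) = -1*1089 = -1089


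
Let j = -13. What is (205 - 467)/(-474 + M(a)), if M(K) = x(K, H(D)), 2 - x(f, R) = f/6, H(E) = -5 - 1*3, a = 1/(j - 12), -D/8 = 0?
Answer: 39300/70799 ≈ 0.55509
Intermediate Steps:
D = 0 (D = -8*0 = 0)
a = -1/25 (a = 1/(-13 - 12) = 1/(-25) = -1/25 ≈ -0.040000)
H(E) = -8 (H(E) = -5 - 3 = -8)
x(f, R) = 2 - f/6
M(K) = 2 - K/6
(205 - 467)/(-474 + M(a)) = (205 - 467)/(-474 + (2 - ⅙*(-1/25))) = -262/(-474 + (2 + 1/150)) = -262/(-474 + 301/150) = -262/(-70799/150) = -262*(-150/70799) = 39300/70799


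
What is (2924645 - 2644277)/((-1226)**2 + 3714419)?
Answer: 93456/1739165 ≈ 0.053736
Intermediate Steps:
(2924645 - 2644277)/((-1226)**2 + 3714419) = 280368/(1503076 + 3714419) = 280368/5217495 = 280368*(1/5217495) = 93456/1739165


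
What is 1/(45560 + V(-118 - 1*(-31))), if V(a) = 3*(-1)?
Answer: 1/45557 ≈ 2.1951e-5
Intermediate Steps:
V(a) = -3
1/(45560 + V(-118 - 1*(-31))) = 1/(45560 - 3) = 1/45557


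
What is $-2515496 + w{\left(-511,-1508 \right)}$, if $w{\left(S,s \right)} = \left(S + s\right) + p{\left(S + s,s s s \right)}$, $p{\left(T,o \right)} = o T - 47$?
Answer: $6923730988166$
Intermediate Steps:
$p{\left(T,o \right)} = -47 + T o$ ($p{\left(T,o \right)} = T o - 47 = -47 + T o$)
$w{\left(S,s \right)} = -47 + S + s + s^{3} \left(S + s\right)$ ($w{\left(S,s \right)} = \left(S + s\right) + \left(-47 + \left(S + s\right) s s s\right) = \left(S + s\right) + \left(-47 + \left(S + s\right) s^{2} s\right) = \left(S + s\right) + \left(-47 + \left(S + s\right) s^{3}\right) = \left(S + s\right) + \left(-47 + s^{3} \left(S + s\right)\right) = -47 + S + s + s^{3} \left(S + s\right)$)
$-2515496 + w{\left(-511,-1508 \right)} = -2515496 - \left(2066 - \left(-1508\right)^{3} \left(-511 - 1508\right)\right) = -2515496 - -6923733503662 = -2515496 + 6923733503662 = 6923730988166$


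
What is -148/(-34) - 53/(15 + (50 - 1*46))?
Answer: 505/323 ≈ 1.5635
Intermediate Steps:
-148/(-34) - 53/(15 + (50 - 1*46)) = -148*(-1/34) - 53/(15 + (50 - 46)) = 74/17 - 53/(15 + 4) = 74/17 - 53/19 = 505/323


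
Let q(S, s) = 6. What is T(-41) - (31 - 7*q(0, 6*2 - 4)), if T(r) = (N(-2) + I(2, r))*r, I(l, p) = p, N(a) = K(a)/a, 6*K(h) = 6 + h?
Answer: 5117/3 ≈ 1705.7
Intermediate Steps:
K(h) = 1 + h/6 (K(h) = (6 + h)/6 = 1 + h/6)
N(a) = (1 + a/6)/a
T(r) = r*(-⅓ + r) (T(r) = ((⅙)*(6 - 2)/(-2) + r)*r = ((⅙)*(-½)*4 + r)*r = (-⅓ + r)*r = r*(-⅓ + r))
T(-41) - (31 - 7*q(0, 6*2 - 4)) = -41*(-⅓ - 41) - (31 - 7*6) = -41*(-124/3) - (31 - 42) = 5084/3 - 1*(-11) = 5084/3 + 11 = 5117/3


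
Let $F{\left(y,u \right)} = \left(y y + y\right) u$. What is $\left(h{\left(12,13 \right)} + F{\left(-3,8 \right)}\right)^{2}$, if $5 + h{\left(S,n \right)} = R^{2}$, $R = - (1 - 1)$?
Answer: $1849$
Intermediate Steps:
$R = 0$ ($R = \left(-1\right) 0 = 0$)
$h{\left(S,n \right)} = -5$ ($h{\left(S,n \right)} = -5 + 0^{2} = -5 + 0 = -5$)
$F{\left(y,u \right)} = u \left(y + y^{2}\right)$ ($F{\left(y,u \right)} = \left(y^{2} + y\right) u = \left(y + y^{2}\right) u = u \left(y + y^{2}\right)$)
$\left(h{\left(12,13 \right)} + F{\left(-3,8 \right)}\right)^{2} = \left(-5 + 8 \left(-3\right) \left(1 - 3\right)\right)^{2} = \left(-5 + 8 \left(-3\right) \left(-2\right)\right)^{2} = \left(-5 + 48\right)^{2} = 43^{2} = 1849$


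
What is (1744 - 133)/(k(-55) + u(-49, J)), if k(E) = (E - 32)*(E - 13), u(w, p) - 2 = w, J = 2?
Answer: 1611/5869 ≈ 0.27449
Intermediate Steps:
u(w, p) = 2 + w
k(E) = (-32 + E)*(-13 + E)
(1744 - 133)/(k(-55) + u(-49, J)) = (1744 - 133)/((416 + (-55)² - 45*(-55)) + (2 - 49)) = 1611/((416 + 3025 + 2475) - 47) = 1611/(5916 - 47) = 1611/5869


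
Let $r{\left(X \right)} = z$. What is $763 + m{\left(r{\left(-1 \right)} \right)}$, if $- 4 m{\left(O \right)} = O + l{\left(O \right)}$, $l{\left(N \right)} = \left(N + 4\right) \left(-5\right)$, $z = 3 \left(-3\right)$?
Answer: $759$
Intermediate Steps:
$z = -9$
$l{\left(N \right)} = -20 - 5 N$ ($l{\left(N \right)} = \left(4 + N\right) \left(-5\right) = -20 - 5 N$)
$r{\left(X \right)} = -9$
$m{\left(O \right)} = 5 + O$ ($m{\left(O \right)} = - \frac{O - \left(20 + 5 O\right)}{4} = - \frac{-20 - 4 O}{4} = 5 + O$)
$763 + m{\left(r{\left(-1 \right)} \right)} = 763 + \left(5 - 9\right) = 763 - 4 = 759$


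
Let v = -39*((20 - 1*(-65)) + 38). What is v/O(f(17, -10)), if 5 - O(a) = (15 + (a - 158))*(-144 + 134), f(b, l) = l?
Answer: 4797/1525 ≈ 3.1456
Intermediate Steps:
O(a) = -1425 + 10*a (O(a) = 5 - (15 + (a - 158))*(-144 + 134) = 5 - (15 + (-158 + a))*(-10) = 5 - (-143 + a)*(-10) = 5 - (1430 - 10*a) = 5 + (-1430 + 10*a) = -1425 + 10*a)
v = -4797 (v = -39*((20 + 65) + 38) = -39*(85 + 38) = -39*123 = -4797)
v/O(f(17, -10)) = -4797/(-1425 + 10*(-10)) = -4797/(-1425 - 100) = -4797/(-1525) = -4797*(-1/1525) = 4797/1525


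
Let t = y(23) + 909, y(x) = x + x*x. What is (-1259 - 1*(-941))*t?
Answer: -464598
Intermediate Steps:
y(x) = x + x²
t = 1461 (t = 23*(1 + 23) + 909 = 23*24 + 909 = 552 + 909 = 1461)
(-1259 - 1*(-941))*t = (-1259 - 1*(-941))*1461 = (-1259 + 941)*1461 = -318*1461 = -464598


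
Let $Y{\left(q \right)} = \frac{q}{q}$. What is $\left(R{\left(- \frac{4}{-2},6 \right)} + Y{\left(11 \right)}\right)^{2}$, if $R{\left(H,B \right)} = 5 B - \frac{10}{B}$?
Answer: $\frac{7744}{9} \approx 860.44$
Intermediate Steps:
$Y{\left(q \right)} = 1$
$R{\left(H,B \right)} = - \frac{10}{B} + 5 B$
$\left(R{\left(- \frac{4}{-2},6 \right)} + Y{\left(11 \right)}\right)^{2} = \left(\left(- \frac{10}{6} + 5 \cdot 6\right) + 1\right)^{2} = \left(\left(\left(-10\right) \frac{1}{6} + 30\right) + 1\right)^{2} = \left(\left(- \frac{5}{3} + 30\right) + 1\right)^{2} = \left(\frac{85}{3} + 1\right)^{2} = \left(\frac{88}{3}\right)^{2} = \frac{7744}{9}$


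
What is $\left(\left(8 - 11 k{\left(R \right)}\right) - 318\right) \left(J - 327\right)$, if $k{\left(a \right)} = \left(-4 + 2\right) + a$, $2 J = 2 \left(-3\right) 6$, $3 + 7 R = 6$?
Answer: $\frac{706905}{7} \approx 1.0099 \cdot 10^{5}$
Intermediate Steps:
$R = \frac{3}{7}$ ($R = - \frac{3}{7} + \frac{1}{7} \cdot 6 = - \frac{3}{7} + \frac{6}{7} = \frac{3}{7} \approx 0.42857$)
$J = -18$ ($J = \frac{2 \left(-3\right) 6}{2} = \frac{\left(-6\right) 6}{2} = \frac{1}{2} \left(-36\right) = -18$)
$k{\left(a \right)} = -2 + a$
$\left(\left(8 - 11 k{\left(R \right)}\right) - 318\right) \left(J - 327\right) = \left(\left(8 - 11 \left(-2 + \frac{3}{7}\right)\right) - 318\right) \left(-18 - 327\right) = \left(\left(8 - - \frac{121}{7}\right) - 318\right) \left(-345\right) = \left(\left(8 + \frac{121}{7}\right) - 318\right) \left(-345\right) = \left(\frac{177}{7} - 318\right) \left(-345\right) = \left(- \frac{2049}{7}\right) \left(-345\right) = \frac{706905}{7}$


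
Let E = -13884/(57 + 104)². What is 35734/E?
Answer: -463130507/6942 ≈ -66714.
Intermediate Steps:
E = -13884/25921 (E = -13884/(161²) = -13884/25921 ≈ -0.53563)
35734/E = 35734/(-13884/25921) = 35734*(-25921/13884) = -463130507/6942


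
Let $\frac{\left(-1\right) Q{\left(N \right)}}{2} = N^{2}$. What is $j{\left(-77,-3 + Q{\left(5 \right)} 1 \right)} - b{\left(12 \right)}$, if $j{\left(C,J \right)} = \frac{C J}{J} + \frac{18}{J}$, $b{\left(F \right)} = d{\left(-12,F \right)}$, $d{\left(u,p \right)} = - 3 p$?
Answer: $- \frac{2191}{53} \approx -41.34$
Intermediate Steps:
$Q{\left(N \right)} = - 2 N^{2}$
$b{\left(F \right)} = - 3 F$
$j{\left(C,J \right)} = C + \frac{18}{J}$
$j{\left(-77,-3 + Q{\left(5 \right)} 1 \right)} - b{\left(12 \right)} = \left(-77 + \frac{18}{-3 + - 2 \cdot 5^{2} \cdot 1}\right) - \left(-3\right) 12 = \left(-77 + \frac{18}{-3 + \left(-2\right) 25 \cdot 1}\right) - -36 = \left(-77 + \frac{18}{-3 - 50}\right) + 36 = \left(-77 + \frac{18}{-53}\right) + 36 = \left(-77 + 18 \left(- \frac{1}{53}\right)\right) + 36 = \left(-77 - \frac{18}{53}\right) + 36 = - \frac{4099}{53} + 36 = - \frac{2191}{53}$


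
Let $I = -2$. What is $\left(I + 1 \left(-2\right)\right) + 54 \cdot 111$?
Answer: $5990$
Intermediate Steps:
$\left(I + 1 \left(-2\right)\right) + 54 \cdot 111 = \left(-2 + 1 \left(-2\right)\right) + 54 \cdot 111 = \left(-2 - 2\right) + 5994 = -4 + 5994 = 5990$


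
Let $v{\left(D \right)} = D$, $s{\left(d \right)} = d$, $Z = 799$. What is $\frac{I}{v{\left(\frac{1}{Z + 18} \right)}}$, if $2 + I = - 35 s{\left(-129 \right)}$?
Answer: $3687121$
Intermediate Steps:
$I = 4513$ ($I = -2 - -4515 = -2 + 4515 = 4513$)
$\frac{I}{v{\left(\frac{1}{Z + 18} \right)}} = \frac{4513}{\frac{1}{799 + 18}} = \frac{4513}{\frac{1}{817}} = 4513 \frac{1}{\frac{1}{817}} = 4513 \cdot 817 = 3687121$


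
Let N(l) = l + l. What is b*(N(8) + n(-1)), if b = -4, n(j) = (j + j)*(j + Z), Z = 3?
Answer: -48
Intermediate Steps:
N(l) = 2*l
n(j) = 2*j*(3 + j) (n(j) = (j + j)*(j + 3) = (2*j)*(3 + j) = 2*j*(3 + j))
b*(N(8) + n(-1)) = -4*(2*8 + 2*(-1)*(3 - 1)) = -4*(16 + 2*(-1)*2) = -4*(16 - 4) = -4*12 = -48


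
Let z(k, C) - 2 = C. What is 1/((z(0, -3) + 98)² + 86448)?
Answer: 1/95857 ≈ 1.0432e-5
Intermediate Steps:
z(k, C) = 2 + C
1/((z(0, -3) + 98)² + 86448) = 1/(((2 - 3) + 98)² + 86448) = 1/((-1 + 98)² + 86448) = 1/(97² + 86448) = 1/(9409 + 86448) = 1/95857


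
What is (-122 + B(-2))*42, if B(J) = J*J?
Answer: -4956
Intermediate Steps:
B(J) = J²
(-122 + B(-2))*42 = (-122 + (-2)²)*42 = (-122 + 4)*42 = -118*42 = -4956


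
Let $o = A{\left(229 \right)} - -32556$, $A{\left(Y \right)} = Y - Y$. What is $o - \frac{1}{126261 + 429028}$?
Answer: $\frac{18077988683}{555289} \approx 32556.0$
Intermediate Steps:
$A{\left(Y \right)} = 0$
$o = 32556$ ($o = 0 - -32556 = 0 + 32556 = 32556$)
$o - \frac{1}{126261 + 429028} = 32556 - \frac{1}{126261 + 429028} = 32556 - \frac{1}{555289} = \frac{18077988683}{555289}$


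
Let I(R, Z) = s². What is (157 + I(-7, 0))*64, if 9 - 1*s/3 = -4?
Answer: 107392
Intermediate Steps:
s = 39 (s = 27 - 3*(-4) = 27 + 12 = 39)
I(R, Z) = 1521 (I(R, Z) = 39² = 1521)
(157 + I(-7, 0))*64 = (157 + 1521)*64 = 1678*64 = 107392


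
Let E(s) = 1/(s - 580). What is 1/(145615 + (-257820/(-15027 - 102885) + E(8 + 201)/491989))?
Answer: 1793519332094/261167239155197699 ≈ 6.8673e-6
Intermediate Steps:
E(s) = 1/(-580 + s)
1/(145615 + (-257820/(-15027 - 102885) + E(8 + 201)/491989)) = 1/(145615 + (-257820/(-15027 - 102885) + 1/((-580 + (8 + 201))*491989))) = 1/(145615 + (-257820/(-117912) + (1/491989)/(-580 + 209))) = 1/(145615 + (-257820*(-1/117912) + (1/491989)/(-371))) = 1/(145615 + (21485/9826 - 1/371*1/491989)) = 1/(145615 + (21485/9826 - 1/182527919)) = 1/(145615 + 3921612329889/1793519332094) = 1/(261167239155197699/1793519332094) = 1793519332094/261167239155197699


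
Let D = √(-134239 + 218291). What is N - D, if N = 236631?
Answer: 236631 - 2*√21013 ≈ 2.3634e+5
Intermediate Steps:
D = 2*√21013 (D = √84052 = 2*√21013 ≈ 289.92)
N - D = 236631 - 2*√21013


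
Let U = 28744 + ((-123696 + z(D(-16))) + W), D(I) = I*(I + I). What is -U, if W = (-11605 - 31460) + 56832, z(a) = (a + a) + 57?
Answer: 80104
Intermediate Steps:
D(I) = 2*I² (D(I) = I*(2*I) = 2*I²)
z(a) = 57 + 2*a (z(a) = 2*a + 57 = 57 + 2*a)
W = 13767 (W = -43065 + 56832 = 13767)
U = -80104 (U = 28744 + ((-123696 + (57 + 2*(2*(-16)²))) + 13767) = 28744 + ((-123696 + (57 + 2*(2*256))) + 13767) = 28744 + ((-123696 + (57 + 2*512)) + 13767) = 28744 + ((-123696 + (57 + 1024)) + 13767) = 28744 + ((-123696 + 1081) + 13767) = 28744 + (-122615 + 13767) = 28744 - 108848 = -80104)
-U = -1*(-80104) = 80104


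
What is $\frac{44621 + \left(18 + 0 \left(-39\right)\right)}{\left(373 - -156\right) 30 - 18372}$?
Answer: $- \frac{44639}{2502} \approx -17.841$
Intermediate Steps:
$\frac{44621 + \left(18 + 0 \left(-39\right)\right)}{\left(373 - -156\right) 30 - 18372} = \frac{44621 + \left(18 + 0\right)}{\left(373 + 156\right) 30 - 18372} = \frac{44621 + 18}{529 \cdot 30 - 18372} = \frac{44639}{15870 - 18372} = \frac{44639}{-2502} = 44639 \left(- \frac{1}{2502}\right) = - \frac{44639}{2502}$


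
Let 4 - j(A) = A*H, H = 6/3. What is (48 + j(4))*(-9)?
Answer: -396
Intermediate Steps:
H = 2 (H = 6*(⅓) = 2)
j(A) = 4 - 2*A (j(A) = 4 - A*2 = 4 - 2*A)
(48 + j(4))*(-9) = (48 + (4 - 2*4))*(-9) = (48 + (4 - 8))*(-9) = (48 - 4)*(-9) = 44*(-9) = -396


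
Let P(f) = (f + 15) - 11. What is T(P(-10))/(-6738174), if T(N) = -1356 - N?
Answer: 25/124781 ≈ 0.00020035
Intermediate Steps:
P(f) = 4 + f (P(f) = (15 + f) - 11 = 4 + f)
T(P(-10))/(-6738174) = (-1356 - (4 - 10))/(-6738174) = (-1356 - 1*(-6))*(-1/6738174) = (-1356 + 6)*(-1/6738174) = -1350*(-1/6738174) = 25/124781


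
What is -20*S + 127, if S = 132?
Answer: -2513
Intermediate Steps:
-20*S + 127 = -20*132 + 127 = -2640 + 127 = -2513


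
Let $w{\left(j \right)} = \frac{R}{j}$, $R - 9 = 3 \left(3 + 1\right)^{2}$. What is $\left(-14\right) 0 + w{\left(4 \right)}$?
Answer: $\frac{57}{4} \approx 14.25$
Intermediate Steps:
$R = 57$ ($R = 9 + 3 \left(3 + 1\right)^{2} = 9 + 3 \cdot 4^{2} = 9 + 3 \cdot 16 = 9 + 48 = 57$)
$w{\left(j \right)} = \frac{57}{j}$
$\left(-14\right) 0 + w{\left(4 \right)} = \left(-14\right) 0 + \frac{57}{4} = 0 + 57 \cdot \frac{1}{4} = 0 + \frac{57}{4} = \frac{57}{4}$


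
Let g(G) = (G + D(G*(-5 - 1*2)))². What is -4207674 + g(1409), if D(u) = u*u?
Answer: 9463433027504010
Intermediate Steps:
D(u) = u²
g(G) = (G + 49*G²)² (g(G) = (G + (G*(-5 - 1*2))²)² = (G + (G*(-5 - 2))²)² = (G + (G*(-7))²)² = (G + (-7*G)²)² = (G + 49*G²)²)
-4207674 + g(1409) = -4207674 + 1409²*(1 + 49*1409)² = -4207674 + 1985281*(1 + 69041)² = -4207674 + 1985281*69042² = -4207674 + 1985281*4766797764 = -4207674 + 9463433031711684 = 9463433027504010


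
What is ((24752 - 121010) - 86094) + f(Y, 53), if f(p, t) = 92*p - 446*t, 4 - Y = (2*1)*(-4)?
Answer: -204886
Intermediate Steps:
Y = 12 (Y = 4 - 2*1*(-4) = 4 - 2*(-4) = 4 - 1*(-8) = 4 + 8 = 12)
f(p, t) = -446*t + 92*p
((24752 - 121010) - 86094) + f(Y, 53) = ((24752 - 121010) - 86094) + (-446*53 + 92*12) = (-96258 - 86094) + (-23638 + 1104) = -182352 - 22534 = -204886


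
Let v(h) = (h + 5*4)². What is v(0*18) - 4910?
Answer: -4510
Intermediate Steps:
v(h) = (20 + h)² (v(h) = (h + 20)² = (20 + h)²)
v(0*18) - 4910 = (20 + 0*18)² - 4910 = (20 + 0)² - 4910 = 20² - 4910 = 400 - 4910 = -4510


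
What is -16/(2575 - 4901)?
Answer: 8/1163 ≈ 0.0068788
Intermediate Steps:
-16/(2575 - 4901) = -16/(-2326) = -16*(-1/2326) = 8/1163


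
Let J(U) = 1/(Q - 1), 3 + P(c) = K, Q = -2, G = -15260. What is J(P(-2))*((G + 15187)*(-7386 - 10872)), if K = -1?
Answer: -444278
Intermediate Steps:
P(c) = -4 (P(c) = -3 - 1 = -4)
J(U) = -⅓ (J(U) = 1/(-2 - 1) = 1/(-3) = -⅓)
J(P(-2))*((G + 15187)*(-7386 - 10872)) = -(-15260 + 15187)*(-7386 - 10872)/3 = -(-73)*(-18258)/3 = -⅓*1332834 = -444278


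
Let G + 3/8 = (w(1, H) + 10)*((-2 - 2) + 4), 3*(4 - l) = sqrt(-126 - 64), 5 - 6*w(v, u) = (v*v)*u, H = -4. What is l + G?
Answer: 29/8 - I*sqrt(190)/3 ≈ 3.625 - 4.5947*I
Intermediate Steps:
w(v, u) = 5/6 - u*v**2/6 (w(v, u) = 5/6 - v*v*u/6 = 5/6 - v**2*u/6 = 5/6 - u*v**2/6)
l = 4 - I*sqrt(190)/3 (l = 4 - sqrt(-126 - 64)/3 = 4 - I*sqrt(190)/3 ≈ 4.0 - 4.5947*I)
G = -3/8 (G = -3/8 + ((5/6 - 1/6*(-4)*1**2) + 10)*((-2 - 2) + 4) = -3/8 + ((5/6 - 1/6*(-4)*1) + 10)*(-4 + 4) = -3/8 + ((5/6 + 2/3) + 10)*0 = -3/8 + (3/2 + 10)*0 = -3/8 + (23/2)*0 = -3/8 + 0 = -3/8 ≈ -0.37500)
l + G = (4 - I*sqrt(190)/3) - 3/8 = 29/8 - I*sqrt(190)/3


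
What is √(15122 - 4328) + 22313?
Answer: 22313 + √10794 ≈ 22417.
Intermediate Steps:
√(15122 - 4328) + 22313 = √10794 + 22313 = 22313 + √10794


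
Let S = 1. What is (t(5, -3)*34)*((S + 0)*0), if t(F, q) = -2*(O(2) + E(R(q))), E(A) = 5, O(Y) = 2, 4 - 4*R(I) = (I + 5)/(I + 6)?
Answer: 0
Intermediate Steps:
R(I) = 1 - (5 + I)/(4*(6 + I)) (R(I) = 1 - (I + 5)/(4*(I + 6)) = 1 - (5 + I)/(4*(6 + I)))
t(F, q) = -14 (t(F, q) = -2*(2 + 5) = -2*7 = -14)
(t(5, -3)*34)*((S + 0)*0) = (-14*34)*((1 + 0)*0) = -476*0 = 0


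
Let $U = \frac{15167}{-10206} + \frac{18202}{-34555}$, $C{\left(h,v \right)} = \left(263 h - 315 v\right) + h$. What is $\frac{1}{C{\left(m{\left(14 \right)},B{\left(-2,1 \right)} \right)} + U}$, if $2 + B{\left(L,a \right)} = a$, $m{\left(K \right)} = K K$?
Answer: $\frac{352668330}{18358850726173} \approx 1.921 \cdot 10^{-5}$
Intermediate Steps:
$m{\left(K \right)} = K^{2}$
$B{\left(L,a \right)} = -2 + a$
$C{\left(h,v \right)} = - 315 v + 264 h$ ($C{\left(h,v \right)} = \left(- 315 v + 263 h\right) + h = - 315 v + 264 h$)
$U = - \frac{709865297}{352668330}$ ($U = 15167 \left(- \frac{1}{10206}\right) + 18202 \left(- \frac{1}{34555}\right) = - \frac{15167}{10206} - \frac{18202}{34555} = - \frac{709865297}{352668330} \approx -2.0128$)
$\frac{1}{C{\left(m{\left(14 \right)},B{\left(-2,1 \right)} \right)} + U} = \frac{1}{\left(- 315 \left(-2 + 1\right) + 264 \cdot 14^{2}\right) - \frac{709865297}{352668330}} = \frac{1}{\left(\left(-315\right) \left(-1\right) + 264 \cdot 196\right) - \frac{709865297}{352668330}} = \frac{1}{\left(315 + 51744\right) - \frac{709865297}{352668330}} = \frac{1}{52059 - \frac{709865297}{352668330}} = \frac{1}{\frac{18358850726173}{352668330}} = \frac{352668330}{18358850726173}$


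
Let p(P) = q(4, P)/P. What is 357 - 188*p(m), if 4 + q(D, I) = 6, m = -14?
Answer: 2687/7 ≈ 383.86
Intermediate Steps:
q(D, I) = 2 (q(D, I) = -4 + 6 = 2)
p(P) = 2/P
357 - 188*p(m) = 357 - 376/(-14) = 357 - 376*(-1)/14 = 357 - 188*(-⅐) = 357 + 188/7 = 2687/7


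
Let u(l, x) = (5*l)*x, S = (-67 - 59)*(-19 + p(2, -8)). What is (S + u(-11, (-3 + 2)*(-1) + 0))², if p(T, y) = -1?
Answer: 6076225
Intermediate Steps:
S = 2520 (S = (-67 - 59)*(-19 - 1) = -126*(-20) = 2520)
u(l, x) = 5*l*x
(S + u(-11, (-3 + 2)*(-1) + 0))² = (2520 + 5*(-11)*((-3 + 2)*(-1) + 0))² = (2520 + 5*(-11)*(-1*(-1) + 0))² = (2520 + 5*(-11)*(1 + 0))² = (2520 + 5*(-11)*1)² = (2520 - 55)² = 2465² = 6076225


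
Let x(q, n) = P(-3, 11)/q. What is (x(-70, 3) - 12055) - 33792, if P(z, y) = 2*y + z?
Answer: -3209309/70 ≈ -45847.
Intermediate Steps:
P(z, y) = z + 2*y
x(q, n) = 19/q (x(q, n) = (-3 + 2*11)/q = (-3 + 22)/q = 19/q)
(x(-70, 3) - 12055) - 33792 = (19/(-70) - 12055) - 33792 = (19*(-1/70) - 12055) - 33792 = (-19/70 - 12055) - 33792 = -843869/70 - 33792 = -3209309/70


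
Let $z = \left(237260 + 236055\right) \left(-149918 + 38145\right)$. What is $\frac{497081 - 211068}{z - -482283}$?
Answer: $- \frac{286013}{52903355212} \approx -5.4063 \cdot 10^{-6}$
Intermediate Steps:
$z = -52903837495$ ($z = 473315 \left(-111773\right) = -52903837495$)
$\frac{497081 - 211068}{z - -482283} = \frac{497081 - 211068}{-52903837495 - -482283} = \frac{497081 - 211068}{-52903837495 + 482283} = \frac{286013}{-52903355212} = 286013 \left(- \frac{1}{52903355212}\right) = - \frac{286013}{52903355212}$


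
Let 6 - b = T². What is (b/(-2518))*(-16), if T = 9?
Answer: -600/1259 ≈ -0.47657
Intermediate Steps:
b = -75 (b = 6 - 1*9² = 6 - 1*81 = 6 - 81 = -75)
(b/(-2518))*(-16) = -75/(-2518)*(-16) = -75*(-1/2518)*(-16) = (75/2518)*(-16) = -600/1259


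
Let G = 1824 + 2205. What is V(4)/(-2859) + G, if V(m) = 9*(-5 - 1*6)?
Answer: 3839670/953 ≈ 4029.0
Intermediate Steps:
G = 4029
V(m) = -99 (V(m) = 9*(-5 - 6) = 9*(-11) = -99)
V(4)/(-2859) + G = -99/(-2859) + 4029 = -99*(-1/2859) + 4029 = 33/953 + 4029 = 3839670/953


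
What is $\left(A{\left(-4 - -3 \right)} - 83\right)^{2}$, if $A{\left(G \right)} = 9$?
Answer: $5476$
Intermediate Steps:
$\left(A{\left(-4 - -3 \right)} - 83\right)^{2} = \left(9 - 83\right)^{2} = \left(-74\right)^{2} = 5476$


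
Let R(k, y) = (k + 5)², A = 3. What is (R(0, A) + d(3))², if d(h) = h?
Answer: 784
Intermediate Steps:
R(k, y) = (5 + k)²
(R(0, A) + d(3))² = ((5 + 0)² + 3)² = (5² + 3)² = (25 + 3)² = 28² = 784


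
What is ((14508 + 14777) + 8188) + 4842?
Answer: 42315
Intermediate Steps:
((14508 + 14777) + 8188) + 4842 = (29285 + 8188) + 4842 = 37473 + 4842 = 42315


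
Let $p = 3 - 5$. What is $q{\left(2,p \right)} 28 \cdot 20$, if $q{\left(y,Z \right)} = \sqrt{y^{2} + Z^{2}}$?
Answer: $1120 \sqrt{2} \approx 1583.9$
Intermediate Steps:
$p = -2$
$q{\left(y,Z \right)} = \sqrt{Z^{2} + y^{2}}$
$q{\left(2,p \right)} 28 \cdot 20 = \sqrt{\left(-2\right)^{2} + 2^{2}} \cdot 28 \cdot 20 = \sqrt{4 + 4} \cdot 28 \cdot 20 = \sqrt{8} \cdot 28 \cdot 20 = 2 \sqrt{2} \cdot 28 \cdot 20 = 56 \sqrt{2} \cdot 20 = 1120 \sqrt{2}$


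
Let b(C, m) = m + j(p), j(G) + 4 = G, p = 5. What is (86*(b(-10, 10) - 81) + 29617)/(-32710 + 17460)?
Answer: -23597/15250 ≈ -1.5473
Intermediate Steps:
j(G) = -4 + G
b(C, m) = 1 + m (b(C, m) = m + (-4 + 5) = m + 1 = 1 + m)
(86*(b(-10, 10) - 81) + 29617)/(-32710 + 17460) = (86*((1 + 10) - 81) + 29617)/(-32710 + 17460) = (86*(11 - 81) + 29617)/(-15250) = (86*(-70) + 29617)*(-1/15250) = (-6020 + 29617)*(-1/15250) = 23597*(-1/15250) = -23597/15250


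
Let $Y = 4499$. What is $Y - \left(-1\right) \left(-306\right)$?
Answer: $4193$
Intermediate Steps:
$Y - \left(-1\right) \left(-306\right) = 4499 - \left(-1\right) \left(-306\right) = 4499 - 306 = 4193$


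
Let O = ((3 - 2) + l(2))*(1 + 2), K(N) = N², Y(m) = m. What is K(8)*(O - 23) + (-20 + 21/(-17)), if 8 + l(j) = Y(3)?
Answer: -38441/17 ≈ -2261.2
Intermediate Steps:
l(j) = -5 (l(j) = -8 + 3 = -5)
O = -12 (O = ((3 - 2) - 5)*(1 + 2) = (1 - 5)*3 = -4*3 = -12)
K(8)*(O - 23) + (-20 + 21/(-17)) = 8²*(-12 - 23) + (-20 + 21/(-17)) = 64*(-35) + (-20 + 21*(-1/17)) = -2240 + (-20 - 21/17) = -2240 - 361/17 = -38441/17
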